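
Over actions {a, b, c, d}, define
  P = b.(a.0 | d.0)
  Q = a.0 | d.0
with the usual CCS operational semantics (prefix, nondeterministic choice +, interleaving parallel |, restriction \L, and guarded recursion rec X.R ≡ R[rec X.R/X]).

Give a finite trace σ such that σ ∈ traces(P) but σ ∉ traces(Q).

LTS(P): 5 reachable states
  p0 = b.(a.0 | d.0) | =b=> p1
  p1 = a.0 | d.0 | =a=> p2, =d=> p3
  p2 = 0 | d.0 | =d=> p4
  p3 = a.0 | 0 | =a=> p4
  p4 = 0 | 0 | ∅
LTS(Q): 4 reachable states
  q0 = a.0 | d.0 | =a=> q1, =d=> q2
  q1 = 0 | d.0 | =d=> q3
  q2 = a.0 | 0 | =a=> q3
  q3 = 0 | 0 | ∅
Executing b from P (initial set {p0}):
  step 1 (b): {p1}
  ✓ P
Executing b from Q (initial set {q0}):
  step 1 (b): no successor for Q

b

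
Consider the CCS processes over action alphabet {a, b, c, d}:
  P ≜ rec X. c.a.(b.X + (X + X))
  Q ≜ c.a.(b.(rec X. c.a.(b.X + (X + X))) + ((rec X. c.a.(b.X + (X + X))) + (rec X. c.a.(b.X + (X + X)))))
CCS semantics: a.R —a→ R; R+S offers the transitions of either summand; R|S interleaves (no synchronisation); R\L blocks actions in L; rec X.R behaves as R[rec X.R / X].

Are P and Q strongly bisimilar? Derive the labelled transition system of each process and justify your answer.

Reachable graph of P (3 states):
  m0 = rec X. c.a.(b.X + (X + X)) ⊢ ··c··> m1
  m1 = a.(b.(rec X. c.a.(b.X + (X + X))) + ((rec X. c.a.(b.X + (X + X))) + (rec X. c.a.(b.X + (X + X))))) ⊢ ··a··> m2
  m2 = b.(rec X. c.a.(b.X + (X + X))) + ((rec X. c.a.(b.X + (X + X))) + (rec X. c.a.(b.X + (X + X)))) ⊢ ··b··> m0, ··c··> m1
Reachable graph of Q (4 states):
  n0 = c.a.(b.(rec X. c.a.(b.X + (X + X))) + ((rec X. c.a.(b.X + (X + X))) + (rec X. c.a.(b.X + (X + X))))) ⊢ ··c··> n1
  n1 = a.(b.(rec X. c.a.(b.X + (X + X))) + ((rec X. c.a.(b.X + (X + X))) + (rec X. c.a.(b.X + (X + X))))) ⊢ ··a··> n2
  n2 = b.(rec X. c.a.(b.X + (X + X))) + ((rec X. c.a.(b.X + (X + X))) + (rec X. c.a.(b.X + (X + X)))) ⊢ ··b··> n3, ··c··> n1
  n3 = rec X. c.a.(b.X + (X + X)) ⊢ ··c··> n1
Coarsest stable partition (strong bisimilarity classes):
  B0 = {m0, n0, n3}
  B1 = {m1, n1}
  B2 = {m2, n2}
m0 ∈ B0, n0 ∈ B0 → same block

bisimilar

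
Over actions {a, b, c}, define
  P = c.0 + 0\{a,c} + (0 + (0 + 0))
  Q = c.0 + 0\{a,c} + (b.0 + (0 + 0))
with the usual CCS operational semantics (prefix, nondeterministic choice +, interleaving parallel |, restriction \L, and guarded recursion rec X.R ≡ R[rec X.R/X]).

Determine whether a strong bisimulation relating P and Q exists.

Reachable graph of P (2 states):
  u0 = c.0 + 0\{a,c} + (0 + (0 + 0)) → =c=> u1
  u1 = 0 → (no moves)
Reachable graph of Q (2 states):
  v0 = c.0 + 0\{a,c} + (b.0 + (0 + 0)) → =b=> v1, =c=> v1
  v1 = 0 → (no moves)
Bisimilarity quotient blocks:
  B0 = {u0}
  B1 = {u1, v1}
  B2 = {v0}
u0 ∈ B0, v0 ∈ B2 → different blocks

P ≁ Q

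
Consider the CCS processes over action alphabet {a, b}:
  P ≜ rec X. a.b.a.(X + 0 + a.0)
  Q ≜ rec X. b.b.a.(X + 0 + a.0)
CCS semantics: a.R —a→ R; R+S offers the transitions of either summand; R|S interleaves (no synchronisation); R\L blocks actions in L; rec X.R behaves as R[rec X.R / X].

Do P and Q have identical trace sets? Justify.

LTS(P): 5 reachable states
  p0 = rec X. a.b.a.(X + 0 + a.0) has moves --a--▸ p1
  p1 = b.a.((rec X. a.b.a.(X + 0 + a.0)) + 0 + a.0) has moves --b--▸ p2
  p2 = a.((rec X. a.b.a.(X + 0 + a.0)) + 0 + a.0) has moves --a--▸ p3
  p3 = (rec X. a.b.a.(X + 0 + a.0)) + 0 + a.0 has moves --a--▸ p1, --a--▸ p4
  p4 = 0 has moves deadlocked
LTS(Q): 5 reachable states
  q0 = rec X. b.b.a.(X + 0 + a.0) has moves --b--▸ q1
  q1 = b.a.((rec X. b.b.a.(X + 0 + a.0)) + 0 + a.0) has moves --b--▸ q2
  q2 = a.((rec X. b.b.a.(X + 0 + a.0)) + 0 + a.0) has moves --a--▸ q3
  q3 = (rec X. b.b.a.(X + 0 + a.0)) + 0 + a.0 has moves --a--▸ q4, --b--▸ q1
  q4 = 0 has moves deadlocked
Executing a from P (initial set {p0}):
  after a @ step 1: {p1}
  P completes σ.
Executing a from Q (initial set {q0}):
  after a @ step 1: ∅  — Q cannot continue

trace-distinct — witness ⟨a⟩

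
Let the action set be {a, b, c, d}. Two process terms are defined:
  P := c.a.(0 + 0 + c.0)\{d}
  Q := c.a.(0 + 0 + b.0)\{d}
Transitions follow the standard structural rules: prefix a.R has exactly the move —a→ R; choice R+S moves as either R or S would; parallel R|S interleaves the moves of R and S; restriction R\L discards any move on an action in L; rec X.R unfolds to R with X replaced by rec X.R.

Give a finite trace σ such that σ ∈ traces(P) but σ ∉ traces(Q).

LTS(P): 4 reachable states
  s0 = c.a.(0 + 0 + c.0)\{d} ⊢ -c-> s1
  s1 = a.(0 + 0 + c.0)\{d} ⊢ -a-> s2
  s2 = (0 + 0 + c.0)\{d} ⊢ -c-> s3
  s3 = 0\{d} ⊢ ·
LTS(Q): 4 reachable states
  t0 = c.a.(0 + 0 + b.0)\{d} ⊢ -c-> t1
  t1 = a.(0 + 0 + b.0)\{d} ⊢ -a-> t2
  t2 = (0 + 0 + b.0)\{d} ⊢ -b-> t3
  t3 = 0\{d} ⊢ ·
Executing cac from P (initial set {s0}):
  after c @ step 1: {s1}
  after a @ step 2: {s2}
  after c @ step 3: {s3}
  ✓ P
Executing cac from Q (initial set {t0}):
  after c @ step 1: {t1}
  after a @ step 2: {t2}
  after c @ step 3: no successor for Q

cac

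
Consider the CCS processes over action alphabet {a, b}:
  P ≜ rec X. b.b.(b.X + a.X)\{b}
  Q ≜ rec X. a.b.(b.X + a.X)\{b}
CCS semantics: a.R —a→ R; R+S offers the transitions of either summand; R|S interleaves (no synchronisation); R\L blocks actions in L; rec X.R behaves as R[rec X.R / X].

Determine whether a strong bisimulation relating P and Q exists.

NO

P's transition system — 4 states:
  m0 = rec X. b.b.(b.X + a.X)\{b} → ··b··> m1
  m1 = b.(b.(rec X. b.b.(b.X + a.X)\{b}) + a.(rec X. b.b.(b.X + a.X)\{b}))\{b} → ··b··> m2
  m2 = (b.(rec X. b.b.(b.X + a.X)\{b}) + a.(rec X. b.b.(b.X + a.X)\{b}))\{b} → ··a··> m3
  m3 = (rec X. b.b.(b.X + a.X)\{b})\{b} → deadlocked
Q's transition system — 5 states:
  n0 = rec X. a.b.(b.X + a.X)\{b} → ··a··> n1
  n1 = b.(b.(rec X. a.b.(b.X + a.X)\{b}) + a.(rec X. a.b.(b.X + a.X)\{b}))\{b} → ··b··> n2
  n2 = (b.(rec X. a.b.(b.X + a.X)\{b}) + a.(rec X. a.b.(b.X + a.X)\{b}))\{b} → ··a··> n3
  n3 = (rec X. a.b.(b.X + a.X)\{b})\{b} → ··a··> n4
  n4 = (b.(b.(rec X. a.b.(b.X + a.X)\{b}) + a.(rec X. a.b.(b.X + a.X)\{b}))\{b})\{b} → deadlocked
Bisimilarity quotient blocks:
  B0 = {m0}
  B1 = {m1}
  B2 = {m2, n3}
  B3 = {m3, n4}
  B4 = {n0}
  B5 = {n1}
  B6 = {n2}
m0 ∈ B0, n0 ∈ B4 → different blocks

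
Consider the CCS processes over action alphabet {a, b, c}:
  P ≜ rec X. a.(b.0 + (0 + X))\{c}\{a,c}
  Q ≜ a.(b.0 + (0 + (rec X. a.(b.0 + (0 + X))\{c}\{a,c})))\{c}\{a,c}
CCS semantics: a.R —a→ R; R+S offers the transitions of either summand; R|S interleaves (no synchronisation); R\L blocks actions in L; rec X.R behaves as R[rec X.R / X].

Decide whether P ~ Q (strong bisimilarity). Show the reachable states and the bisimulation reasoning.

P's transition system — 3 states:
  s0 = rec X. a.(b.0 + (0 + X))\{c}\{a,c} | =a=> s1
  s1 = (b.0 + (0 + (rec X. a.(b.0 + (0 + X))\{c}\{a,c})))\{c}\{a,c} | =b=> s2
  s2 = 0\{c}\{a,c} | (no moves)
Q's transition system — 3 states:
  t0 = a.(b.0 + (0 + (rec X. a.(b.0 + (0 + X))\{c}\{a,c})))\{c}\{a,c} | =a=> t1
  t1 = (b.0 + (0 + (rec X. a.(b.0 + (0 + X))\{c}\{a,c})))\{c}\{a,c} | =b=> t2
  t2 = 0\{c}\{a,c} | (no moves)
Coarsest stable partition (strong bisimilarity classes):
  B0 = {s0, t0}
  B1 = {s1, t1}
  B2 = {s2, t2}
s0 ∈ B0, t0 ∈ B0 → same block

bisimilar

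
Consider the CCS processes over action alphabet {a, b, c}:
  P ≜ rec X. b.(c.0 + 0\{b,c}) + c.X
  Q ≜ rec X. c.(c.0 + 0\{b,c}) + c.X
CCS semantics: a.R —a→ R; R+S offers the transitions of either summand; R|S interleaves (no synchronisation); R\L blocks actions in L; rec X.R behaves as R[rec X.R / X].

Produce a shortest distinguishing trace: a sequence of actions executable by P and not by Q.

b

LTS(P): 3 reachable states
  s0 = rec X. b.(c.0 + 0\{b,c}) + c.X ⊢ -b-> s1, -c-> s0
  s1 = c.0 + 0\{b,c} ⊢ -c-> s2
  s2 = 0 ⊢ stopped
LTS(Q): 3 reachable states
  t0 = rec X. c.(c.0 + 0\{b,c}) + c.X ⊢ -c-> t0, -c-> t1
  t1 = c.0 + 0\{b,c} ⊢ -c-> t2
  t2 = 0 ⊢ stopped
Trace ⟨b⟩ through P, begin at {s0}:
  after b @ step 1: {s1}
  ✓ P
Trace ⟨b⟩ through Q, begin at {t0}:
  after b @ step 1: ∅  — Q cannot continue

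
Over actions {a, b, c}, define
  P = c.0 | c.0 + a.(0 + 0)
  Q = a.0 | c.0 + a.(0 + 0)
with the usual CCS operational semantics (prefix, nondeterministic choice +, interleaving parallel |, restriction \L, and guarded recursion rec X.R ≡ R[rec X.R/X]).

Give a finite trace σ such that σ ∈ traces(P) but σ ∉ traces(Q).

cc

LTS(P): 5 reachable states
  p0 = c.0 | c.0 + a.(0 + 0) ⊢ =a=> p1, =c=> p2, =c=> p3
  p1 = 0 + 0 ⊢ ∅
  p2 = 0 | c.0 ⊢ =c=> p4
  p3 = c.0 | 0 ⊢ =c=> p4
  p4 = 0 | 0 ⊢ ∅
LTS(Q): 5 reachable states
  q0 = a.0 | c.0 + a.(0 + 0) ⊢ =a=> q1, =a=> q2, =c=> q3
  q1 = 0 + 0 ⊢ ∅
  q2 = 0 | c.0 ⊢ =c=> q4
  q3 = a.0 | 0 ⊢ =a=> q4
  q4 = 0 | 0 ⊢ ∅
Executing cc from P (initial set {p0}):
  step 1 (c): {p2, p3}
  step 2 (c): {p4}
  — P admits the full trace.
Executing cc from Q (initial set {q0}):
  step 1 (c): {q3}
  step 2 (c): no successor for Q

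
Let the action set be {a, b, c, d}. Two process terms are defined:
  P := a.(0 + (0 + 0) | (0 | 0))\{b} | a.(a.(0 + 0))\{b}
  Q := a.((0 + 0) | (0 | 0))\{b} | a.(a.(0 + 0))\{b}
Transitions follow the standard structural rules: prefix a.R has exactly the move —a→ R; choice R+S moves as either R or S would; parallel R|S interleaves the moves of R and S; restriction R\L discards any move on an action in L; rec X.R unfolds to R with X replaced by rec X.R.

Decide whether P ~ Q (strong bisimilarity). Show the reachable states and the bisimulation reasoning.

LTS(P): 6 reachable states
  u0 = a.(0 + (0 + 0) | (0 | 0))\{b} | a.(a.(0 + 0))\{b} → ··a··> u1, ··a··> u2
  u1 = (0 + (0 + 0) | (0 | 0))\{b} | a.(a.(0 + 0))\{b} → ··a··> u3
  u2 = a.(0 + (0 + 0) | (0 | 0))\{b} | (a.(0 + 0))\{b} → ··a··> u3, ··a··> u4
  u3 = (0 + (0 + 0) | (0 | 0))\{b} | (a.(0 + 0))\{b} → ··a··> u5
  u4 = a.(0 + (0 + 0) | (0 | 0))\{b} | (0 + 0)\{b} → ··a··> u5
  u5 = (0 + (0 + 0) | (0 | 0))\{b} | (0 + 0)\{b} → (no moves)
LTS(Q): 6 reachable states
  v0 = a.((0 + 0) | (0 | 0))\{b} | a.(a.(0 + 0))\{b} → ··a··> v1, ··a··> v2
  v1 = ((0 + 0) | (0 | 0))\{b} | a.(a.(0 + 0))\{b} → ··a··> v3
  v2 = a.((0 + 0) | (0 | 0))\{b} | (a.(0 + 0))\{b} → ··a··> v3, ··a··> v4
  v3 = ((0 + 0) | (0 | 0))\{b} | (a.(0 + 0))\{b} → ··a··> v5
  v4 = a.((0 + 0) | (0 | 0))\{b} | (0 + 0)\{b} → ··a··> v5
  v5 = ((0 + 0) | (0 | 0))\{b} | (0 + 0)\{b} → (no moves)
Coarsest stable partition (strong bisimilarity classes):
  B0 = {u0, v0}
  B1 = {u1, u2, v1, v2}
  B2 = {u3, u4, v3, v4}
  B3 = {u5, v5}
u0 ∈ B0, v0 ∈ B0 → same block

P ~ Q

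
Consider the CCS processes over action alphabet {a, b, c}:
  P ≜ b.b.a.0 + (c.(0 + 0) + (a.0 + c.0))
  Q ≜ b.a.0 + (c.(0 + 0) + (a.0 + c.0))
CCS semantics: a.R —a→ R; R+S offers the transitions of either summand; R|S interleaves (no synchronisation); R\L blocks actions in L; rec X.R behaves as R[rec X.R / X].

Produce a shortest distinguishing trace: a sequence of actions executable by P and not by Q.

LTS(P): 5 reachable states
  s0 = b.b.a.0 + (c.(0 + 0) + (a.0 + c.0)) has moves ··a··> s1, ··b··> s2, ··c··> s1, ··c··> s3
  s1 = 0 has moves deadlocked
  s2 = b.a.0 has moves ··b··> s4
  s3 = 0 + 0 has moves deadlocked
  s4 = a.0 has moves ··a··> s1
LTS(Q): 4 reachable states
  t0 = b.a.0 + (c.(0 + 0) + (a.0 + c.0)) has moves ··a··> t1, ··b··> t2, ··c··> t1, ··c··> t3
  t1 = 0 has moves deadlocked
  t2 = a.0 has moves ··a··> t1
  t3 = 0 + 0 has moves deadlocked
Run σ = ⟨bb⟩ on P: start {s0}
  after b @ step 1: {s2}
  after b @ step 2: {s4}
  P completes σ.
Run σ = ⟨bb⟩ on Q: start {t0}
  after b @ step 1: {t2}
  after b @ step 2: ∅ (Q stuck)

bb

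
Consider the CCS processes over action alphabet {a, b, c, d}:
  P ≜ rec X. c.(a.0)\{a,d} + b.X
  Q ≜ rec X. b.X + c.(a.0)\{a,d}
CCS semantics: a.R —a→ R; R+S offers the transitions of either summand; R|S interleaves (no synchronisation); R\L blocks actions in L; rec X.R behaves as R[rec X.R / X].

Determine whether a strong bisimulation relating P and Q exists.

Reachable graph of P (2 states):
  s0 = rec X. c.(a.0)\{a,d} + b.X ⊢ ··b··> s0, ··c··> s1
  s1 = (a.0)\{a,d} ⊢ stopped
Reachable graph of Q (2 states):
  t0 = rec X. b.X + c.(a.0)\{a,d} ⊢ ··b··> t0, ··c··> t1
  t1 = (a.0)\{a,d} ⊢ stopped
Partition-refinement fixed point:
  B0 = {s0, t0}
  B1 = {s1, t1}
s0 ∈ B0, t0 ∈ B0 → same block

YES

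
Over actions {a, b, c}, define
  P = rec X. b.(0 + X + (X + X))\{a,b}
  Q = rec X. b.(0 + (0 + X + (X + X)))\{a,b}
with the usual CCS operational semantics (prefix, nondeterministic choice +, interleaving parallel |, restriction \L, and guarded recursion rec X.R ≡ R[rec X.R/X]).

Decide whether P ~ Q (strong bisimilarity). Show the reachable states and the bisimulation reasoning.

YES

LTS(P): 2 reachable states
  p0 = rec X. b.(0 + X + (X + X))\{a,b} → -b-> p1
  p1 = (0 + (rec X. b.(0 + X + (X + X))\{a,b}) + ((rec X. b.(0 + X + (X + X))\{a,b}) + (rec X. b.(0 + X + (X + X))\{a,b})))\{a,b} → (no moves)
LTS(Q): 2 reachable states
  q0 = rec X. b.(0 + (0 + X + (X + X)))\{a,b} → -b-> q1
  q1 = (0 + (0 + (rec X. b.(0 + (0 + X + (X + X)))\{a,b}) + ((rec X. b.(0 + (0 + X + (X + X)))\{a,b}) + (rec X. b.(0 + (0 + X + (X + X)))\{a,b}))))\{a,b} → (no moves)
Coarsest stable partition (strong bisimilarity classes):
  B0 = {p0, q0}
  B1 = {p1, q1}
p0 ∈ B0, q0 ∈ B0 → same block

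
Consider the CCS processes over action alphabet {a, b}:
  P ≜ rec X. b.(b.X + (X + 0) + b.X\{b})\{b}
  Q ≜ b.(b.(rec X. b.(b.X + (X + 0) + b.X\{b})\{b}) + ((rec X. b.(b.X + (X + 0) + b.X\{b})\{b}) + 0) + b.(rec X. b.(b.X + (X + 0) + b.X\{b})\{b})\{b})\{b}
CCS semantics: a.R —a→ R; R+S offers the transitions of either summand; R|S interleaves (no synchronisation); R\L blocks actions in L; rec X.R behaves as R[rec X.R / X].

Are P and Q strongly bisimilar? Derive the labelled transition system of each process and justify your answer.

bisimilar

Reachable graph of P (2 states):
  u0 = rec X. b.(b.X + (X + 0) + b.X\{b})\{b} → —b→ u1
  u1 = (b.(rec X. b.(b.X + (X + 0) + b.X\{b})\{b}) + ((rec X. b.(b.X + (X + 0) + b.X\{b})\{b}) + 0) + b.(rec X. b.(b.X + (X + 0) + b.X\{b})\{b})\{b})\{b} → ∅
Reachable graph of Q (2 states):
  v0 = b.(b.(rec X. b.(b.X + (X + 0) + b.X\{b})\{b}) + ((rec X. b.(b.X + (X + 0) + b.X\{b})\{b}) + 0) + b.(rec X. b.(b.X + (X + 0) + b.X\{b})\{b})\{b})\{b} → —b→ v1
  v1 = (b.(rec X. b.(b.X + (X + 0) + b.X\{b})\{b}) + ((rec X. b.(b.X + (X + 0) + b.X\{b})\{b}) + 0) + b.(rec X. b.(b.X + (X + 0) + b.X\{b})\{b})\{b})\{b} → ∅
Coarsest stable partition (strong bisimilarity classes):
  B0 = {u0, v0}
  B1 = {u1, v1}
u0 ∈ B0, v0 ∈ B0 → same block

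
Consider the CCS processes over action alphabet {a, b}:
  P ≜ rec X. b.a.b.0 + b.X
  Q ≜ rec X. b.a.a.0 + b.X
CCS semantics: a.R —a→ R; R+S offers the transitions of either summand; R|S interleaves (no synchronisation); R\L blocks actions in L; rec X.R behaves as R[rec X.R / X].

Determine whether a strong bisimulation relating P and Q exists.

Reachable graph of P (4 states):
  p0 = rec X. b.a.b.0 + b.X :: -b-> p0, -b-> p1
  p1 = a.b.0 :: -a-> p2
  p2 = b.0 :: -b-> p3
  p3 = 0 :: ·
Reachable graph of Q (4 states):
  q0 = rec X. b.a.a.0 + b.X :: -b-> q0, -b-> q1
  q1 = a.a.0 :: -a-> q2
  q2 = a.0 :: -a-> q3
  q3 = 0 :: ·
Partition-refinement fixed point:
  B0 = {p0}
  B1 = {p1}
  B2 = {p2}
  B3 = {p3, q3}
  B4 = {q0}
  B5 = {q1}
  B6 = {q2}
p0 ∈ B0, q0 ∈ B4 → different blocks

NO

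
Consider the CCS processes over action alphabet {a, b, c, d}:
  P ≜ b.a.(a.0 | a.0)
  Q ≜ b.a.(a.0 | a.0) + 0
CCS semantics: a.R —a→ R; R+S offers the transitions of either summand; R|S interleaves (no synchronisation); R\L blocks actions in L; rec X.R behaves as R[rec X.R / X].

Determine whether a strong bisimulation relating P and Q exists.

bisimilar

Reachable graph of P (6 states):
  s0 = b.a.(a.0 | a.0) has moves --b--▸ s1
  s1 = a.(a.0 | a.0) has moves --a--▸ s2
  s2 = a.0 | a.0 has moves --a--▸ s3, --a--▸ s4
  s3 = 0 | a.0 has moves --a--▸ s5
  s4 = a.0 | 0 has moves --a--▸ s5
  s5 = 0 | 0 has moves stopped
Reachable graph of Q (6 states):
  t0 = b.a.(a.0 | a.0) + 0 has moves --b--▸ t1
  t1 = a.(a.0 | a.0) has moves --a--▸ t2
  t2 = a.0 | a.0 has moves --a--▸ t3, --a--▸ t4
  t3 = 0 | a.0 has moves --a--▸ t5
  t4 = a.0 | 0 has moves --a--▸ t5
  t5 = 0 | 0 has moves stopped
Coarsest stable partition (strong bisimilarity classes):
  B0 = {s0, t0}
  B1 = {s1, t1}
  B2 = {s2, t2}
  B3 = {s3, s4, t3, t4}
  B4 = {s5, t5}
s0 ∈ B0, t0 ∈ B0 → same block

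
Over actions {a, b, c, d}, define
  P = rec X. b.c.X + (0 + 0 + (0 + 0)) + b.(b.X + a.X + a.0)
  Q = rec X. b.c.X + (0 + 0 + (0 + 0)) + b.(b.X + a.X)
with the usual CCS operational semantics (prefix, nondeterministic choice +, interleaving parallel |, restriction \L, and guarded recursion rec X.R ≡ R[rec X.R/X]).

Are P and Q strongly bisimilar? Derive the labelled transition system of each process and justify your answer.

LTS(P): 4 reachable states
  s0 = rec X. b.c.X + (0 + 0 + (0 + 0)) + b.(b.X + a.X + a.0) ⊢ --b--▸ s1, --b--▸ s2
  s1 = b.(rec X. b.c.X + (0 + 0 + (0 + 0)) + b.(b.X + a.X + a.0)) + a.(rec X. b.c.X + (0 + 0 + (0 + 0)) + b.(b.X + a.X + a.0)) + a.0 ⊢ --a--▸ s0, --a--▸ s3, --b--▸ s0
  s2 = c.(rec X. b.c.X + (0 + 0 + (0 + 0)) + b.(b.X + a.X + a.0)) ⊢ --c--▸ s0
  s3 = 0 ⊢ stopped
LTS(Q): 3 reachable states
  t0 = rec X. b.c.X + (0 + 0 + (0 + 0)) + b.(b.X + a.X) ⊢ --b--▸ t1, --b--▸ t2
  t1 = b.(rec X. b.c.X + (0 + 0 + (0 + 0)) + b.(b.X + a.X)) + a.(rec X. b.c.X + (0 + 0 + (0 + 0)) + b.(b.X + a.X)) ⊢ --a--▸ t0, --b--▸ t0
  t2 = c.(rec X. b.c.X + (0 + 0 + (0 + 0)) + b.(b.X + a.X)) ⊢ --c--▸ t0
Bisimilarity quotient blocks:
  B0 = {s0}
  B1 = {s2}
  B2 = {s1}
  B3 = {s3}
  B4 = {t0}
  B5 = {t2}
  B6 = {t1}
s0 ∈ B0, t0 ∈ B4 → different blocks

NO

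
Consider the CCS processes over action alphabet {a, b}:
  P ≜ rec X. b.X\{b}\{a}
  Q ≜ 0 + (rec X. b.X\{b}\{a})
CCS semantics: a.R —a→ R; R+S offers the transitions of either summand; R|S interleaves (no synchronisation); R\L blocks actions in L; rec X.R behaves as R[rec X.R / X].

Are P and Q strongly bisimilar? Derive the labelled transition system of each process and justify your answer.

YES

LTS(P): 2 reachable states
  p0 = rec X. b.X\{b}\{a} has moves -b-> p1
  p1 = (rec X. b.X\{b}\{a})\{b}\{a} has moves ·
LTS(Q): 2 reachable states
  q0 = 0 + (rec X. b.X\{b}\{a}) has moves -b-> q1
  q1 = (rec X. b.X\{b}\{a})\{b}\{a} has moves ·
Partition-refinement fixed point:
  B0 = {p0, q0}
  B1 = {p1, q1}
p0 ∈ B0, q0 ∈ B0 → same block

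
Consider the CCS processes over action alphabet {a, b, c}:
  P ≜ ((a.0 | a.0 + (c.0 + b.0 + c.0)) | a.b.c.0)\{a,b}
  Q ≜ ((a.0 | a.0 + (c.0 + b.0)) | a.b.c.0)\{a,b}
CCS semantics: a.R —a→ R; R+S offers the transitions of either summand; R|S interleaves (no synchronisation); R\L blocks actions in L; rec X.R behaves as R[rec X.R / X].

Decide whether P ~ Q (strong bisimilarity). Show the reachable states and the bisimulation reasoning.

P's transition system — 2 states:
  s0 = ((a.0 | a.0 + (c.0 + b.0 + c.0)) | a.b.c.0)\{a,b} has moves -c-> s1
  s1 = (0 | a.b.c.0)\{a,b} has moves ∅
Q's transition system — 2 states:
  t0 = ((a.0 | a.0 + (c.0 + b.0)) | a.b.c.0)\{a,b} has moves -c-> t1
  t1 = (0 | a.b.c.0)\{a,b} has moves ∅
Coarsest stable partition (strong bisimilarity classes):
  B0 = {s0, t0}
  B1 = {s1, t1}
s0 ∈ B0, t0 ∈ B0 → same block

YES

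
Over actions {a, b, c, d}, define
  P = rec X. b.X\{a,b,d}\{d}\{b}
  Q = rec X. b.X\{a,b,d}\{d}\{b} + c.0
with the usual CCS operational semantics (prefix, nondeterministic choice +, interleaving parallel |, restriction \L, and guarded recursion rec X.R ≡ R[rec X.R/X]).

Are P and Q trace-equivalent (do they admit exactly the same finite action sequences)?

LTS(P): 2 reachable states
  s0 = rec X. b.X\{a,b,d}\{d}\{b} has moves ··b··> s1
  s1 = (rec X. b.X\{a,b,d}\{d}\{b})\{a,b,d}\{d}\{b} has moves ·
LTS(Q): 4 reachable states
  t0 = rec X. b.X\{a,b,d}\{d}\{b} + c.0 has moves ··b··> t1, ··c··> t2
  t1 = (rec X. b.X\{a,b,d}\{d}\{b} + c.0)\{a,b,d}\{d}\{b} has moves ··c··> t3
  t2 = 0 has moves ·
  t3 = 0\{a,b,d}\{d}\{b} has moves ·
Executing c from Q (initial set {t0}):
  step 1 (c): {t2}
  Q completes σ.
Executing c from P (initial set {s0}):
  step 1 (c): ∅  — P cannot continue

NO — witness ⟨c⟩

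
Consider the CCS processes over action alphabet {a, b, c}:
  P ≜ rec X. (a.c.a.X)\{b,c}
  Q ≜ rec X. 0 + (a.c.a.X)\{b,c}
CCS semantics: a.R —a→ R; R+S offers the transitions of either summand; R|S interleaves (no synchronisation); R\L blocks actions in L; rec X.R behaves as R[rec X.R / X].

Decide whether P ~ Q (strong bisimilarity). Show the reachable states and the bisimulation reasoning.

P's transition system — 2 states:
  p0 = rec X. (a.c.a.X)\{b,c} has moves —a→ p1
  p1 = (c.a.(rec X. (a.c.a.X)\{b,c}))\{b,c} has moves (no moves)
Q's transition system — 2 states:
  q0 = rec X. 0 + (a.c.a.X)\{b,c} has moves —a→ q1
  q1 = (c.a.(rec X. 0 + (a.c.a.X)\{b,c}))\{b,c} has moves (no moves)
Partition-refinement fixed point:
  B0 = {p0, q0}
  B1 = {p1, q1}
p0 ∈ B0, q0 ∈ B0 → same block

P ~ Q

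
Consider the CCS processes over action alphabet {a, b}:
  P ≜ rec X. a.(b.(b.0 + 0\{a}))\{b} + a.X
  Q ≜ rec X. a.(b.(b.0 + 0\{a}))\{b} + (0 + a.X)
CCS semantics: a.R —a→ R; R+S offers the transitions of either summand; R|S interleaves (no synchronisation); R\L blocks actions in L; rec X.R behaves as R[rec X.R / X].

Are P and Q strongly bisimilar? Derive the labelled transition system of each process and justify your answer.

P's transition system — 2 states:
  p0 = rec X. a.(b.(b.0 + 0\{a}))\{b} + a.X :: ··a··> p0, ··a··> p1
  p1 = (b.(b.0 + 0\{a}))\{b} :: ∅
Q's transition system — 2 states:
  q0 = rec X. a.(b.(b.0 + 0\{a}))\{b} + (0 + a.X) :: ··a··> q0, ··a··> q1
  q1 = (b.(b.0 + 0\{a}))\{b} :: ∅
Partition-refinement fixed point:
  B0 = {p0, q0}
  B1 = {p1, q1}
p0 ∈ B0, q0 ∈ B0 → same block

bisimilar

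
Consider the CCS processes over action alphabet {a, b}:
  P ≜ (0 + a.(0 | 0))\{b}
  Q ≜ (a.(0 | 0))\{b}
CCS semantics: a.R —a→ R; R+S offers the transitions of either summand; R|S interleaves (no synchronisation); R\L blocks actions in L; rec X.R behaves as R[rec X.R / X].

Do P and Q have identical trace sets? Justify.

traces(P) = traces(Q)

P's transition system — 2 states:
  u0 = (0 + a.(0 | 0))\{b} :: --a--▸ u1
  u1 = (0 | 0)\{b} :: deadlocked
Q's transition system — 2 states:
  v0 = (a.(0 | 0))\{b} :: --a--▸ v1
  v1 = (0 | 0)\{b} :: deadlocked
Bisimilarity quotient blocks:
  B0 = {u0, v0}
  B1 = {u1, v1}
u0 ∈ B0, v0 ∈ B0 → same block
Bisimilar ⇒ trace-equivalent.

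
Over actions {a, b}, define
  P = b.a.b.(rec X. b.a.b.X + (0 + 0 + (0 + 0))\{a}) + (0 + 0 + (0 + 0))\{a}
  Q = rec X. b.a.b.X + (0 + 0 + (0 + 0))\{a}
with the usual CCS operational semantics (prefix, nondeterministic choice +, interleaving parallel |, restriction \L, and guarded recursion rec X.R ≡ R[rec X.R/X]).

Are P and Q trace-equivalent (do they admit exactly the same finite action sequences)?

LTS(P): 4 reachable states
  s0 = b.a.b.(rec X. b.a.b.X + (0 + 0 + (0 + 0))\{a}) + (0 + 0 + (0 + 0))\{a} ⊢ =b=> s1
  s1 = a.b.(rec X. b.a.b.X + (0 + 0 + (0 + 0))\{a}) ⊢ =a=> s2
  s2 = b.(rec X. b.a.b.X + (0 + 0 + (0 + 0))\{a}) ⊢ =b=> s3
  s3 = rec X. b.a.b.X + (0 + 0 + (0 + 0))\{a} ⊢ =b=> s1
LTS(Q): 3 reachable states
  t0 = rec X. b.a.b.X + (0 + 0 + (0 + 0))\{a} ⊢ =b=> t1
  t1 = a.b.(rec X. b.a.b.X + (0 + 0 + (0 + 0))\{a}) ⊢ =a=> t2
  t2 = b.(rec X. b.a.b.X + (0 + 0 + (0 + 0))\{a}) ⊢ =b=> t0
Coarsest stable partition (strong bisimilarity classes):
  B0 = {s0, s3, t0}
  B1 = {s1, t1}
  B2 = {s2, t2}
s0 ∈ B0, t0 ∈ B0 → same block
Bisimilar ⇒ trace-equivalent.

YES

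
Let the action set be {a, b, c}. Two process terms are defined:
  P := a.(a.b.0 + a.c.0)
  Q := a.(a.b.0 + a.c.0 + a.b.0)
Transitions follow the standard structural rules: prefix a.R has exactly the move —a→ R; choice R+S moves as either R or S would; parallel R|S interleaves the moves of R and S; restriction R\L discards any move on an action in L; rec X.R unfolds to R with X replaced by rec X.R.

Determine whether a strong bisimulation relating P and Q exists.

bisimilar

P's transition system — 5 states:
  u0 = a.(a.b.0 + a.c.0) ⊢ -a-> u1
  u1 = a.b.0 + a.c.0 ⊢ -a-> u2, -a-> u3
  u2 = b.0 ⊢ -b-> u4
  u3 = c.0 ⊢ -c-> u4
  u4 = 0 ⊢ stopped
Q's transition system — 5 states:
  v0 = a.(a.b.0 + a.c.0 + a.b.0) ⊢ -a-> v1
  v1 = a.b.0 + a.c.0 + a.b.0 ⊢ -a-> v2, -a-> v3
  v2 = b.0 ⊢ -b-> v4
  v3 = c.0 ⊢ -c-> v4
  v4 = 0 ⊢ stopped
Coarsest stable partition (strong bisimilarity classes):
  B0 = {u0, v0}
  B1 = {u1, v1}
  B2 = {u2, v2}
  B3 = {u4, v4}
  B4 = {u3, v3}
u0 ∈ B0, v0 ∈ B0 → same block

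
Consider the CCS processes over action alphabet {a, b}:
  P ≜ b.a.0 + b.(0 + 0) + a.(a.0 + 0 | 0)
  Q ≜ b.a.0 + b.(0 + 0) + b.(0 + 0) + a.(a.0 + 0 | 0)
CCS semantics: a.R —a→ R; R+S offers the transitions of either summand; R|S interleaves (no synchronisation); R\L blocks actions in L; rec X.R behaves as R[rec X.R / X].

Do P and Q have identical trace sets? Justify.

Reachable graph of P (5 states):
  u0 = b.a.0 + b.(0 + 0) + a.(a.0 + 0 | 0) | --a--▸ u1, --b--▸ u2, --b--▸ u3
  u1 = a.0 + 0 | 0 | --a--▸ u4
  u2 = 0 + 0 | ∅
  u3 = a.0 | --a--▸ u4
  u4 = 0 | ∅
Reachable graph of Q (5 states):
  v0 = b.a.0 + b.(0 + 0) + b.(0 + 0) + a.(a.0 + 0 | 0) | --a--▸ v1, --b--▸ v2, --b--▸ v3
  v1 = a.0 + 0 | 0 | --a--▸ v4
  v2 = 0 + 0 | ∅
  v3 = a.0 | --a--▸ v4
  v4 = 0 | ∅
Partition-refinement fixed point:
  B0 = {u0, v0}
  B1 = {u1, u3, v1, v3}
  B2 = {u2, u4, v2, v4}
u0 ∈ B0, v0 ∈ B0 → same block
Bisimilar ⇒ trace-equivalent.

trace-equivalent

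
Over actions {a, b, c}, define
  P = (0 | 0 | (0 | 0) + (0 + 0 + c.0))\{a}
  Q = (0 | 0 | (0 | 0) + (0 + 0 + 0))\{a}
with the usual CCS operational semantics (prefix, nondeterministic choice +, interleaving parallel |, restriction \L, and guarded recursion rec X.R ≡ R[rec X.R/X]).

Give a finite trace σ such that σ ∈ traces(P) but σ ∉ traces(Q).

c

P's transition system — 2 states:
  m0 = (0 | 0 | (0 | 0) + (0 + 0 + c.0))\{a} ⊢ --c--▸ m1
  m1 = 0\{a} ⊢ ∅
Q's transition system — 1 states:
  n0 = (0 | 0 | (0 | 0) + (0 + 0 + 0))\{a} ⊢ ∅
Trace ⟨c⟩ through P, begin at {m0}:
  [1] c ⇒ {m1}
  — P admits the full trace.
Trace ⟨c⟩ through Q, begin at {n0}:
  [1] c ⇒ no successor for Q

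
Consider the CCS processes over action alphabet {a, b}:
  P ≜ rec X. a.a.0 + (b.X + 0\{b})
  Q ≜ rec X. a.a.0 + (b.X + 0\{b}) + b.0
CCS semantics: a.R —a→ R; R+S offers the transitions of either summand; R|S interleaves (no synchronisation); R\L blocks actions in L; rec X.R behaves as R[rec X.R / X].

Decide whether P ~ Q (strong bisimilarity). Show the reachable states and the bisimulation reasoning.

LTS(P): 3 reachable states
  m0 = rec X. a.a.0 + (b.X + 0\{b}) → =a=> m1, =b=> m0
  m1 = a.0 → =a=> m2
  m2 = 0 → ∅
LTS(Q): 3 reachable states
  n0 = rec X. a.a.0 + (b.X + 0\{b}) + b.0 → =a=> n1, =b=> n0, =b=> n2
  n1 = a.0 → =a=> n2
  n2 = 0 → ∅
Partition-refinement fixed point:
  B0 = {m0}
  B1 = {m1, n1}
  B2 = {m2, n2}
  B3 = {n0}
m0 ∈ B0, n0 ∈ B3 → different blocks

P ≁ Q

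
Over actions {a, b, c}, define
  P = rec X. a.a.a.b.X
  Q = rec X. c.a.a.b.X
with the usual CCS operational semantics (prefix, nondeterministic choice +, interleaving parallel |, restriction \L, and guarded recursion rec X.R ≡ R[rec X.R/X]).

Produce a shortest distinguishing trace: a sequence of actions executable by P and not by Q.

P's transition system — 4 states:
  m0 = rec X. a.a.a.b.X → =a=> m1
  m1 = a.a.b.(rec X. a.a.a.b.X) → =a=> m2
  m2 = a.b.(rec X. a.a.a.b.X) → =a=> m3
  m3 = b.(rec X. a.a.a.b.X) → =b=> m0
Q's transition system — 4 states:
  n0 = rec X. c.a.a.b.X → =c=> n1
  n1 = a.a.b.(rec X. c.a.a.b.X) → =a=> n2
  n2 = a.b.(rec X. c.a.a.b.X) → =a=> n3
  n3 = b.(rec X. c.a.a.b.X) → =b=> n0
Executing a from P (initial set {m0}):
  step 1 (a): {m1}
  — P admits the full trace.
Executing a from Q (initial set {n0}):
  step 1 (a): ∅ (Q stuck)

a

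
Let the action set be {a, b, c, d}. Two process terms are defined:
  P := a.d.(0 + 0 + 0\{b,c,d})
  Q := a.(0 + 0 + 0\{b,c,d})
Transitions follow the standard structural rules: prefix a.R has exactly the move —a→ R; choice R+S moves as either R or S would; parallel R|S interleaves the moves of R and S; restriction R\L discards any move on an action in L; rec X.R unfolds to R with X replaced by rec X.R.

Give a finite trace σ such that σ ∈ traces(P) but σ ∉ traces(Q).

P's transition system — 3 states:
  p0 = a.d.(0 + 0 + 0\{b,c,d}) has moves -a-> p1
  p1 = d.(0 + 0 + 0\{b,c,d}) has moves -d-> p2
  p2 = 0 + 0 + 0\{b,c,d} has moves stopped
Q's transition system — 2 states:
  q0 = a.(0 + 0 + 0\{b,c,d}) has moves -a-> q1
  q1 = 0 + 0 + 0\{b,c,d} has moves stopped
Run σ = ⟨ad⟩ on P: start {p0}
  after a @ step 1: {p1}
  after d @ step 2: {p2}
  — P admits the full trace.
Run σ = ⟨ad⟩ on Q: start {q0}
  after a @ step 1: {q1}
  after d @ step 2: ∅ (Q stuck)

ad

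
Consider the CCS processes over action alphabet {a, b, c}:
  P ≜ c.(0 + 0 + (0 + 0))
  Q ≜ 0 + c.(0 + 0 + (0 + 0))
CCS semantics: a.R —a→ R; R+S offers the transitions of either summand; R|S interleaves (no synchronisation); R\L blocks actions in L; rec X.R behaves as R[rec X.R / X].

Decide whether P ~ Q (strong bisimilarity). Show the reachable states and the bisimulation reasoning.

LTS(P): 2 reachable states
  p0 = c.(0 + 0 + (0 + 0)) → —c→ p1
  p1 = 0 + 0 + (0 + 0) → (no moves)
LTS(Q): 2 reachable states
  q0 = 0 + c.(0 + 0 + (0 + 0)) → —c→ q1
  q1 = 0 + 0 + (0 + 0) → (no moves)
Coarsest stable partition (strong bisimilarity classes):
  B0 = {p0, q0}
  B1 = {p1, q1}
p0 ∈ B0, q0 ∈ B0 → same block

bisimilar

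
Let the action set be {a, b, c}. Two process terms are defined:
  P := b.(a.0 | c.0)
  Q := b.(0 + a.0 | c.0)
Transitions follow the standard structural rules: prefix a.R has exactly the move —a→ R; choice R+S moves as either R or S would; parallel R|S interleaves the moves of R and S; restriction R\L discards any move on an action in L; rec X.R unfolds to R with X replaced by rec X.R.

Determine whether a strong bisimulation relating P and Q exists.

bisimilar

P's transition system — 5 states:
  p0 = b.(a.0 | c.0) → ··b··> p1
  p1 = a.0 | c.0 → ··a··> p2, ··c··> p3
  p2 = 0 | c.0 → ··c··> p4
  p3 = a.0 | 0 → ··a··> p4
  p4 = 0 | 0 → deadlocked
Q's transition system — 5 states:
  q0 = b.(0 + a.0 | c.0) → ··b··> q1
  q1 = 0 + a.0 | c.0 → ··a··> q2, ··c··> q3
  q2 = 0 | c.0 → ··c··> q4
  q3 = a.0 | 0 → ··a··> q4
  q4 = 0 | 0 → deadlocked
Bisimilarity quotient blocks:
  B0 = {p0, q0}
  B1 = {p1, q1}
  B2 = {p3, q3}
  B3 = {p4, q4}
  B4 = {p2, q2}
p0 ∈ B0, q0 ∈ B0 → same block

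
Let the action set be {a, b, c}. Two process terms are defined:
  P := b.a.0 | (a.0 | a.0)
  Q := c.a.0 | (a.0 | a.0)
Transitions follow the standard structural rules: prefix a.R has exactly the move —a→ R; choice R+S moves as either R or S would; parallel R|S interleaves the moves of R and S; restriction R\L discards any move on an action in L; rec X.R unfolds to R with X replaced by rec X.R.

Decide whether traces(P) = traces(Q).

Reachable graph of P (12 states):
  m0 = b.a.0 | (a.0 | a.0) :: ··a··> m1, ··a··> m2, ··b··> m3
  m1 = b.a.0 | (0 | a.0) :: ··a··> m4, ··b··> m5
  m2 = b.a.0 | (a.0 | 0) :: ··a··> m4, ··b··> m6
  m3 = a.0 | (a.0 | a.0) :: ··a··> m5, ··a··> m6, ··a··> m7
  m4 = b.a.0 | (0 | 0) :: ··b··> m8
  m5 = a.0 | (0 | a.0) :: ··a··> m8, ··a··> m9
  m6 = a.0 | (a.0 | 0) :: ··a··> m10, ··a··> m8
  m7 = 0 | (a.0 | a.0) :: ··a··> m10, ··a··> m9
  m8 = a.0 | (0 | 0) :: ··a··> m11
  m9 = 0 | (0 | a.0) :: ··a··> m11
  m10 = 0 | (a.0 | 0) :: ··a··> m11
  m11 = 0 | (0 | 0) :: deadlocked
Reachable graph of Q (12 states):
  n0 = c.a.0 | (a.0 | a.0) :: ··a··> n1, ··a··> n2, ··c··> n3
  n1 = c.a.0 | (0 | a.0) :: ··a··> n4, ··c··> n5
  n2 = c.a.0 | (a.0 | 0) :: ··a··> n4, ··c··> n6
  n3 = a.0 | (a.0 | a.0) :: ··a··> n5, ··a··> n6, ··a··> n7
  n4 = c.a.0 | (0 | 0) :: ··c··> n8
  n5 = a.0 | (0 | a.0) :: ··a··> n8, ··a··> n9
  n6 = a.0 | (a.0 | 0) :: ··a··> n10, ··a··> n8
  n7 = 0 | (a.0 | a.0) :: ··a··> n10, ··a··> n9
  n8 = a.0 | (0 | 0) :: ··a··> n11
  n9 = 0 | (0 | a.0) :: ··a··> n11
  n10 = 0 | (a.0 | 0) :: ··a··> n11
  n11 = 0 | (0 | 0) :: deadlocked
Executing b from P (initial set {m0}):
  after b @ step 1: {m3}
  ✓ P
Executing b from Q (initial set {n0}):
  after b @ step 1: ∅  — Q cannot continue

trace-distinct — witness ⟨b⟩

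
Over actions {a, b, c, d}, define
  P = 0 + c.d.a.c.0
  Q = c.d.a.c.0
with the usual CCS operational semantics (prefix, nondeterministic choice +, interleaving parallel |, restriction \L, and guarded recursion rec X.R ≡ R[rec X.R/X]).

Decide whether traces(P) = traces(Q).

trace-equivalent

P's transition system — 5 states:
  m0 = 0 + c.d.a.c.0 has moves -c-> m1
  m1 = d.a.c.0 has moves -d-> m2
  m2 = a.c.0 has moves -a-> m3
  m3 = c.0 has moves -c-> m4
  m4 = 0 has moves stopped
Q's transition system — 5 states:
  n0 = c.d.a.c.0 has moves -c-> n1
  n1 = d.a.c.0 has moves -d-> n2
  n2 = a.c.0 has moves -a-> n3
  n3 = c.0 has moves -c-> n4
  n4 = 0 has moves stopped
Partition-refinement fixed point:
  B0 = {m0, n0}
  B1 = {m1, n1}
  B2 = {m2, n2}
  B3 = {m3, n3}
  B4 = {m4, n4}
m0 ∈ B0, n0 ∈ B0 → same block
Bisimilar ⇒ trace-equivalent.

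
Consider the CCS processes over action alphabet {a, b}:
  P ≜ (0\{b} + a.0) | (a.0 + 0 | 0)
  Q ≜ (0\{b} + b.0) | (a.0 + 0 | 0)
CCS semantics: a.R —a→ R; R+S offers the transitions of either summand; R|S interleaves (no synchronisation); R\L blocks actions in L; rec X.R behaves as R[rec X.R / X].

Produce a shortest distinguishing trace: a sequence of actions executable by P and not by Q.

P's transition system — 4 states:
  p0 = (0\{b} + a.0) | (a.0 + 0 | 0) has moves =a=> p1, =a=> p2
  p1 = (0\{b} + a.0) | 0 has moves =a=> p3
  p2 = 0 | (a.0 + 0 | 0) has moves =a=> p3
  p3 = 0 | 0 has moves stopped
Q's transition system — 4 states:
  q0 = (0\{b} + b.0) | (a.0 + 0 | 0) has moves =a=> q1, =b=> q2
  q1 = (0\{b} + b.0) | 0 has moves =b=> q3
  q2 = 0 | (a.0 + 0 | 0) has moves =a=> q3
  q3 = 0 | 0 has moves stopped
Trace ⟨aa⟩ through P, begin at {p0}:
  [1] a ⇒ {p1, p2}
  [2] a ⇒ {p3}
  ✓ P
Trace ⟨aa⟩ through Q, begin at {q0}:
  [1] a ⇒ {q1}
  [2] a ⇒ ∅  — Q cannot continue

aa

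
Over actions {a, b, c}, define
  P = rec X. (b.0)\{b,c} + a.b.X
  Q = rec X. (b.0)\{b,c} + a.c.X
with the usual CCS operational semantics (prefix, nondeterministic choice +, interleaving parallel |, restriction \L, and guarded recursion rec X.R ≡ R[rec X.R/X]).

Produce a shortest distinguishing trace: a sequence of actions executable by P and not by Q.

ab

LTS(P): 2 reachable states
  s0 = rec X. (b.0)\{b,c} + a.b.X → =a=> s1
  s1 = b.(rec X. (b.0)\{b,c} + a.b.X) → =b=> s0
LTS(Q): 2 reachable states
  t0 = rec X. (b.0)\{b,c} + a.c.X → =a=> t1
  t1 = c.(rec X. (b.0)\{b,c} + a.c.X) → =c=> t0
Run σ = ⟨ab⟩ on P: start {s0}
  [1] a ⇒ {s1}
  [2] b ⇒ {s0}
  — P admits the full trace.
Run σ = ⟨ab⟩ on Q: start {t0}
  [1] a ⇒ {t1}
  [2] b ⇒ no successor for Q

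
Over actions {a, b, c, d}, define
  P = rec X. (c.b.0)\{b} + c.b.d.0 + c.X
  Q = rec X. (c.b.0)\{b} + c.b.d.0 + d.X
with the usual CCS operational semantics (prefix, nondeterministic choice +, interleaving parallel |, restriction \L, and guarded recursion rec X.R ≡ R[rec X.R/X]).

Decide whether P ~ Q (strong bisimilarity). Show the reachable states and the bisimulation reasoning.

LTS(P): 5 reachable states
  m0 = rec X. (c.b.0)\{b} + c.b.d.0 + c.X | =c=> m0, =c=> m1, =c=> m2
  m1 = (b.0)\{b} | ·
  m2 = b.d.0 | =b=> m3
  m3 = d.0 | =d=> m4
  m4 = 0 | ·
LTS(Q): 5 reachable states
  n0 = rec X. (c.b.0)\{b} + c.b.d.0 + d.X | =c=> n1, =c=> n2, =d=> n0
  n1 = (b.0)\{b} | ·
  n2 = b.d.0 | =b=> n3
  n3 = d.0 | =d=> n4
  n4 = 0 | ·
Coarsest stable partition (strong bisimilarity classes):
  B0 = {m0}
  B1 = {m2, n2}
  B2 = {m3, n3}
  B3 = {m1, m4, n1, n4}
  B4 = {n0}
m0 ∈ B0, n0 ∈ B4 → different blocks

NO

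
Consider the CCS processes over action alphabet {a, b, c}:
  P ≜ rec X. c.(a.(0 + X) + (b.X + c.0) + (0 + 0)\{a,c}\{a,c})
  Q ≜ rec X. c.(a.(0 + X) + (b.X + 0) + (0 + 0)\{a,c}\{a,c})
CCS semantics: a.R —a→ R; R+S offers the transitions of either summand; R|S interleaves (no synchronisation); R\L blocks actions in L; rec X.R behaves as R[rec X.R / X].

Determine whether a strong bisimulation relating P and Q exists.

NO

LTS(P): 4 reachable states
  s0 = rec X. c.(a.(0 + X) + (b.X + c.0) + (0 + 0)\{a,c}\{a,c}) ⊢ ··c··> s1
  s1 = a.(0 + (rec X. c.(a.(0 + X) + (b.X + c.0) + (0 + 0)\{a,c}\{a,c}))) + (b.(rec X. c.(a.(0 + X) + (b.X + c.0) + (0 + 0)\{a,c}\{a,c})) + c.0) + (0 + 0)\{a,c}\{a,c} ⊢ ··a··> s2, ··b··> s0, ··c··> s3
  s2 = 0 + (rec X. c.(a.(0 + X) + (b.X + c.0) + (0 + 0)\{a,c}\{a,c})) ⊢ ··c··> s1
  s3 = 0 ⊢ stopped
LTS(Q): 3 reachable states
  t0 = rec X. c.(a.(0 + X) + (b.X + 0) + (0 + 0)\{a,c}\{a,c}) ⊢ ··c··> t1
  t1 = a.(0 + (rec X. c.(a.(0 + X) + (b.X + 0) + (0 + 0)\{a,c}\{a,c}))) + (b.(rec X. c.(a.(0 + X) + (b.X + 0) + (0 + 0)\{a,c}\{a,c})) + 0) + (0 + 0)\{a,c}\{a,c} ⊢ ··a··> t2, ··b··> t0
  t2 = 0 + (rec X. c.(a.(0 + X) + (b.X + 0) + (0 + 0)\{a,c}\{a,c})) ⊢ ··c··> t1
Bisimilarity quotient blocks:
  B0 = {s0, s2}
  B1 = {s1}
  B2 = {s3}
  B3 = {t0, t2}
  B4 = {t1}
s0 ∈ B0, t0 ∈ B3 → different blocks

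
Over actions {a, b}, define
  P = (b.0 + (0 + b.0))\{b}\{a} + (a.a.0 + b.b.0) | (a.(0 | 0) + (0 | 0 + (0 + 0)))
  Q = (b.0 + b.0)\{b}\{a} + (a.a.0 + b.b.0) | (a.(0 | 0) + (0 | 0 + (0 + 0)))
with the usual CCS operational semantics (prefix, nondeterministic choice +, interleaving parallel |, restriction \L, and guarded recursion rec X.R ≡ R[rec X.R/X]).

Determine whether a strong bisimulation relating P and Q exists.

P's transition system — 8 states:
  s0 = (b.0 + (0 + b.0))\{b}\{a} + (a.a.0 + b.b.0) | (a.(0 | 0) + (0 | 0 + (0 + 0))) ⊢ —a→ s1, —a→ s2, —b→ s3
  s1 = (a.a.0 + b.b.0) | (0 | 0) ⊢ —a→ s4, —b→ s5
  s2 = a.0 | (a.(0 | 0) + (0 | 0 + (0 + 0))) ⊢ —a→ s4, —a→ s6
  s3 = b.0 | (a.(0 | 0) + (0 | 0 + (0 + 0))) ⊢ —a→ s5, —b→ s6
  s4 = a.0 | (0 | 0) ⊢ —a→ s7
  s5 = b.0 | (0 | 0) ⊢ —b→ s7
  s6 = 0 | (a.(0 | 0) + (0 | 0 + (0 + 0))) ⊢ —a→ s7
  s7 = 0 | (0 | 0) ⊢ ∅
Q's transition system — 8 states:
  t0 = (b.0 + b.0)\{b}\{a} + (a.a.0 + b.b.0) | (a.(0 | 0) + (0 | 0 + (0 + 0))) ⊢ —a→ t1, —a→ t2, —b→ t3
  t1 = (a.a.0 + b.b.0) | (0 | 0) ⊢ —a→ t4, —b→ t5
  t2 = a.0 | (a.(0 | 0) + (0 | 0 + (0 + 0))) ⊢ —a→ t4, —a→ t6
  t3 = b.0 | (a.(0 | 0) + (0 | 0 + (0 + 0))) ⊢ —a→ t5, —b→ t6
  t4 = a.0 | (0 | 0) ⊢ —a→ t7
  t5 = b.0 | (0 | 0) ⊢ —b→ t7
  t6 = 0 | (a.(0 | 0) + (0 | 0 + (0 + 0))) ⊢ —a→ t7
  t7 = 0 | (0 | 0) ⊢ ∅
Bisimilarity quotient blocks:
  B0 = {s0, t0}
  B1 = {s2, t2}
  B2 = {s4, s6, t4, t6}
  B3 = {s7, t7}
  B4 = {s1, t1}
  B5 = {s5, t5}
  B6 = {s3, t3}
s0 ∈ B0, t0 ∈ B0 → same block

bisimilar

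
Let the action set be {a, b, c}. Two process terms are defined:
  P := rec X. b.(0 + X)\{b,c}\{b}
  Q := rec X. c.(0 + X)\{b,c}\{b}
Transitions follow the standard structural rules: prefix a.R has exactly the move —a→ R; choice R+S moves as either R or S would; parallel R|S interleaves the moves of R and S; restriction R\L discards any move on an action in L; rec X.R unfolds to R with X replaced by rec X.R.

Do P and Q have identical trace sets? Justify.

LTS(P): 2 reachable states
  p0 = rec X. b.(0 + X)\{b,c}\{b} → ··b··> p1
  p1 = (0 + (rec X. b.(0 + X)\{b,c}\{b}))\{b,c}\{b} → (no moves)
LTS(Q): 2 reachable states
  q0 = rec X. c.(0 + X)\{b,c}\{b} → ··c··> q1
  q1 = (0 + (rec X. c.(0 + X)\{b,c}\{b}))\{b,c}\{b} → (no moves)
Executing b from P (initial set {p0}):
  [1] b ⇒ {p1}
  P completes σ.
Executing b from Q (initial set {q0}):
  [1] b ⇒ ∅ (Q stuck)

traces(P) ≠ traces(Q) — witness ⟨b⟩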